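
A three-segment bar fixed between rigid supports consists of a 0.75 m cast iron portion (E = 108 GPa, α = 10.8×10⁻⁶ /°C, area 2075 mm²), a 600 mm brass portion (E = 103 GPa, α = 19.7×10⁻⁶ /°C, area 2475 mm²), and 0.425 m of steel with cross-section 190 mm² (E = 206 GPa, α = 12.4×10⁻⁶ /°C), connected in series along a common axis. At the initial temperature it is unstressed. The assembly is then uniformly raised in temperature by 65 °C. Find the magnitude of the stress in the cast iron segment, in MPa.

With the walls removed the bar would change length by δ_free = Σ αᵢΔT Lᵢ = 10.8×10⁻⁶×65×750 + 19.7×10⁻⁶×65×600 + 12.4×10⁻⁶×65×425 = 1.637 mm.
The walls prevent any net length change, so an axial force P (same in every segment) develops. Compatibility: P · Σ Lᵢ/(AᵢEᵢ) = δ_free.
The series flexibility is Σ Lᵢ/(AᵢEᵢ) = 750/(2075×108×10³) + 600/(2475×103×10³) + 425/(190×206×10³) = 1.656×10⁻⁵ mm/N.
So P = 1.637 / 1.656×10⁻⁵ = 98.88 kN, compressive.
σ_{cast iron} = P / A = 98880 / 2075 = 47.65 MPa.

σ ≈ 47.7 MPa (compressive)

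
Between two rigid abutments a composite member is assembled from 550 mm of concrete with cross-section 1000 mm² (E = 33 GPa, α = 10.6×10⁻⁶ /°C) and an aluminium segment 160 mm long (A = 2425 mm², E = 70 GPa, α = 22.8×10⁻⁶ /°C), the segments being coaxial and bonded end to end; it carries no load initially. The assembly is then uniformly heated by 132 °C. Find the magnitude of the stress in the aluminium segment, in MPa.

σ ≈ 29.3 MPa (compressive)

With the walls removed the bar would change length by δ_free = Σ αᵢΔT Lᵢ = 10.6×10⁻⁶×132×550 + 22.8×10⁻⁶×132×160 = 1.251 mm.
Since the ends are fixed, an axial force P builds up, equal in every segment, with P · Σ Lᵢ/(AᵢEᵢ) = δ_free.
The series flexibility is Σ Lᵢ/(AᵢEᵢ) = 550/(1000×33×10³) + 160/(2425×70×10³) = 1.761×10⁻⁵ mm/N.
Hence P = δ_free / Σ(L/AE) = 1.251/1.761×10⁻⁵ = 71.05 kN (compressive).
σ_{aluminium} = P / A = 71050 / 2425 = 29.3 MPa.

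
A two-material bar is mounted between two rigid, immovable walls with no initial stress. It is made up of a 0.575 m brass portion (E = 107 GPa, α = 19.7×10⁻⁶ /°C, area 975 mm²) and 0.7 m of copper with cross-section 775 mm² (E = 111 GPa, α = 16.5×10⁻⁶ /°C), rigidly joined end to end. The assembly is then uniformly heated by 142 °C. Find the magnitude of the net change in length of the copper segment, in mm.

With the walls removed the bar would change length by δ_free = Σ αᵢΔT Lᵢ = 19.7×10⁻⁶×142×575 + 16.5×10⁻⁶×142×700 = 3.249 mm.
The rigid supports impose zero overall length change; the single axial force P common to all segments must satisfy P Σ Lᵢ/(AᵢEᵢ) = δ_free.
The series flexibility is Σ Lᵢ/(AᵢEᵢ) = 575/(975×107×10³) + 700/(775×111×10³) = 1.365×10⁻⁵ mm/N.
So P = 3.249 / 1.365×10⁻⁵ = 238 kN, compressive.
For the copper segment, free thermal change = 16.5×10⁻⁶×142×700 = 1.64 mm and elastic change from P = 238000×700/(775×111×10³) = 1.937 mm; these oppose, so the net change is 0.297 mm (segment shortens).

|ΔL| ≈ 0.297 mm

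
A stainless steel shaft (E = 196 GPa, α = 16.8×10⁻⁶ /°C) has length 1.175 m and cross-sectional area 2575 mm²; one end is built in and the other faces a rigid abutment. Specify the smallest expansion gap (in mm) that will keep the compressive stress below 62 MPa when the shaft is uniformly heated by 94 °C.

With no wall the shaft would lengthen by αΔT L = 16.8×10⁻⁶ × 94 × 1175 = 1.856 mm.
At the allowable stress the elastic shortening the wall may impose is σL/E = 62 × 1175 / (196×10³) = 0.3717 mm.
The gap must absorb the remainder: g_min = 1.856 − 0.3717 = 1.484 mm.

g ≈ 1.48 mm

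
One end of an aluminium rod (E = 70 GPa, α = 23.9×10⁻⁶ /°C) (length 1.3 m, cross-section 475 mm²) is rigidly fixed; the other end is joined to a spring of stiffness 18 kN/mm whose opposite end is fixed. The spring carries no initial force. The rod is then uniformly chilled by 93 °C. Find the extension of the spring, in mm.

δ ≈ 1.7 mm

If the spring were absent the rod would shorten by αΔT L = 23.9×10⁻⁶ × 93 × 1300 = 2.89 mm.
Let P be the tensile force in the spring. The rod extends elastically by PL/(AE) and the spring stretches by P/k; together these equal δ_free.
So P = δ_free / [L/(AE) + 1/k] = 2.89 / [ 1300/(475×70×10³) + 1/(18×10³) ].
P = 2.89 / 9.465×10⁻⁵ = 30530 N.
Spring extension = P/k = 30530/(18×10³) = 1.696 mm.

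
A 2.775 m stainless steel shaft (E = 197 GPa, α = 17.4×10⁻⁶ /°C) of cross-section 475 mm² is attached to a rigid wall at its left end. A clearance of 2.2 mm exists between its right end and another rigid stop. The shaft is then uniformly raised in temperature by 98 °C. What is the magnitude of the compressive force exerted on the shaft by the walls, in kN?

P ≈ 85.4 kN

Unrestrained expansion: δ_free = αΔT L = 17.4×10⁻⁶ × 98 × 2775 = 4.732 mm.
After closing the 2.2 mm clearance, 4.732 − 2.2 = 2.532 mm of expansion remains to be suppressed by the wall.
That suppressed elongation corresponds to σ = E·Δ/L = 197×10³ × 2.532/2775 = 179.7 MPa.
P = σA = 179.7 × 475 = 85.38 kN.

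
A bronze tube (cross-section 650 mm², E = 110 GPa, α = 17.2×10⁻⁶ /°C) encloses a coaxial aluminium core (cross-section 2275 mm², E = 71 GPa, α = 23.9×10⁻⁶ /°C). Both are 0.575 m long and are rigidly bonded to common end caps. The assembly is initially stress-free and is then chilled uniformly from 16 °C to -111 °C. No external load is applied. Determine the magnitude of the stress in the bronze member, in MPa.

σ ≈ 64.9 MPa (compressive)

Equilibrium of a rigid end plate with no external load gives equal and opposite internal forces ±P in the two members. Since α_{aluminium} > α_{bronze}, cooling drives the aluminium into tension and the bronze into compression.
Setting the final lengths equal and cancelling L: (α₁ − α₂)ΔT = P/(A₁E₁) + P/(A₂E₂).
|α₁ − α₂|·ΔT = 6.7×10⁻⁶ × 127 = 0.0008509.
1/(A₁E₁) + 1/(A₂E₂) = 1/(650×110×10³) + 1/(2275×71×10³) = 2.018×10⁻⁸ N⁻¹.
P = 0.0008509 / 2.018×10⁻⁸ = 42170 N = 42.17 kN.
σ_{bronze} = P/A₁ = 42170/650 = 64.88 MPa, compressive.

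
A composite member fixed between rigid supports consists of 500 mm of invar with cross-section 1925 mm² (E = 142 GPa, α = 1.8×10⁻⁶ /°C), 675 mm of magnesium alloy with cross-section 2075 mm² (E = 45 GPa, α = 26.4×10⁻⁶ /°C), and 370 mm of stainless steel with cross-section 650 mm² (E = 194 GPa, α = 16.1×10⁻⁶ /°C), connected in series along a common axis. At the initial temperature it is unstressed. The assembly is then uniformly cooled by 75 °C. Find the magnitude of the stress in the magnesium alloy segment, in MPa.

With the walls removed the bar would change length by δ_free = Σ αᵢΔT Lᵢ = 1.8×10⁻⁶×75×500 + 26.4×10⁻⁶×75×675 + 16.1×10⁻⁶×75×370 = 1.851 mm.
Since the ends are fixed, an axial force P builds up, equal in every segment, with P · Σ Lᵢ/(AᵢEᵢ) = δ_free.
Σ Lᵢ/(AᵢEᵢ) = 500/(1925×142×10³) + 675/(2075×45×10³) + 370/(650×194×10³) = 1.199×10⁻⁵ mm/N.
P = 1.851 / 1.199×10⁻⁵ = 154300 N = 154.3 kN, tensile.
σ_{magnesium alloy} = P / A = 154300 / 2075 = 74.38 MPa.

σ ≈ 74.4 MPa (tensile)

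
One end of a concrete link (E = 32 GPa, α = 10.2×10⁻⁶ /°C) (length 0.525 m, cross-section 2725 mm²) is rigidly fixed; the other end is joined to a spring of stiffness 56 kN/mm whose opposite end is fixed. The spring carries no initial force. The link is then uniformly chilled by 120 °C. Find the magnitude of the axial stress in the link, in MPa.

σ ≈ 9.88 MPa (tensile)

The unrestrained thermal change is αΔT L = 10.2×10⁻⁶ × 120 × 525 = 0.6426 mm.
With a force P in the spring, the elastic change of the link is PL/(AE) and that of the spring is P/k; compatibility requires their sum to equal δ_free.
So P = δ_free / [L/(AE) + 1/k] = 0.6426 / [ 525/(2725×32×10³) + 1/(56×10³) ].
P = 0.6426 / 2.388×10⁻⁵ = 26910 N.
σ = P/A = 26910/2725 = 9.876 MPa.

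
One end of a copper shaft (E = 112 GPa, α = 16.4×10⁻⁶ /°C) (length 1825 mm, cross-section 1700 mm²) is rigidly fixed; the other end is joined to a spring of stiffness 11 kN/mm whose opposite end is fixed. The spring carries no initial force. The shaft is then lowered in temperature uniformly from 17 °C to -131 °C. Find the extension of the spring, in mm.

The unrestrained thermal change is αΔT L = 16.4×10⁻⁶ × 148 × 1825 = 4.43 mm.
Let P be the tensile force in the spring. The shaft extends elastically by PL/(AE) and the spring stretches by P/k; together these equal δ_free.
P [ L/(AE) + 1/k ] = δ_free → P [ 1825/(1700×112×10³) + 1/(11×10³) ] = 4.43.
P = 4.43 / 0.0001005 = 44080 N.
Spring extension = P/k = 44080/(11×10³) = 4.007 mm.

δ ≈ 4.01 mm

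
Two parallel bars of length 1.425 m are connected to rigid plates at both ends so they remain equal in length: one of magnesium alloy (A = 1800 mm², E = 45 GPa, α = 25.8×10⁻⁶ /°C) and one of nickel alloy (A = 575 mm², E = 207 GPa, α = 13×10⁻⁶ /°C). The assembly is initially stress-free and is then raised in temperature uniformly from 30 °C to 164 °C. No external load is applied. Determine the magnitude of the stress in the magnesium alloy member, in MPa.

σ ≈ 45.9 MPa (compressive)

Both members must finish at the same length. With the larger α, the magnesium alloy tends to over-expand; the plates restrain it, putting the magnesium alloy in compression and the nickel alloy in tension. With no external load the two internal forces are equal and opposite, magnitude P.
Setting the final lengths equal and cancelling L: (α₁ − α₂)ΔT = P/(A₁E₁) + P/(A₂E₂).
|α₁ − α₂|·ΔT = 12.8×10⁻⁶ × 134 = 0.001715.
1/(A₁E₁) + 1/(A₂E₂) = 1/(1800×45×10³) + 1/(575×207×10³) = 2.075×10⁻⁸ N⁻¹.
So P = 0.001715 / 2.075×10⁻⁸ = 82.67 kN.
σ_{magnesium alloy} = P/A₁ = 82670/1800 = 45.93 MPa, compressive.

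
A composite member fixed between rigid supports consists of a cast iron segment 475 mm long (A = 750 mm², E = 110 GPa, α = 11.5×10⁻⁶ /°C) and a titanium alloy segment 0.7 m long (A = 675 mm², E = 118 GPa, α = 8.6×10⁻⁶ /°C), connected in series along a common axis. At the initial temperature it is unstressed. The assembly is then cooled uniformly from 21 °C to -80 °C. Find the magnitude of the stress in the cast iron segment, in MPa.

σ ≈ 106 MPa (tensile)

If the supports were absent, the total length change would be Σ αᵢΔT Lᵢ = 11.5×10⁻⁶×101×475 + 8.6×10⁻⁶×101×700 = 1.16 mm.
The rigid supports impose zero overall length change; the single axial force P common to all segments must satisfy P Σ Lᵢ/(AᵢEᵢ) = δ_free.
Σ Lᵢ/(AᵢEᵢ) = 475/(750×110×10³) + 700/(675×118×10³) = 1.455×10⁻⁵ mm/N.
P = 1.16 / 1.455×10⁻⁵ = 79730 N = 79.73 kN, tensile.
σ_{cast iron} = P / A = 79730 / 750 = 106.3 MPa.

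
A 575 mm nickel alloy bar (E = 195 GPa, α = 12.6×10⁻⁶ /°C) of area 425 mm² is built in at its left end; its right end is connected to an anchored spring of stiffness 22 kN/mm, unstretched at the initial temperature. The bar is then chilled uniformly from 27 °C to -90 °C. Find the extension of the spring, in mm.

The unrestrained thermal change is αΔT L = 12.6×10⁻⁶ × 117 × 575 = 0.8477 mm.
With a force P in the spring, the elastic change of the bar is PL/(AE) and that of the spring is P/k; compatibility requires their sum to equal δ_free.
So P = δ_free / [L/(AE) + 1/k] = 0.8477 / [ 575/(425×195×10³) + 1/(22×10³) ].
P = 0.8477 / 5.239×10⁻⁵ = 16180 N.
Spring extension = P/k = 16180/(22×10³) = 0.7354 mm.

δ ≈ 0.735 mm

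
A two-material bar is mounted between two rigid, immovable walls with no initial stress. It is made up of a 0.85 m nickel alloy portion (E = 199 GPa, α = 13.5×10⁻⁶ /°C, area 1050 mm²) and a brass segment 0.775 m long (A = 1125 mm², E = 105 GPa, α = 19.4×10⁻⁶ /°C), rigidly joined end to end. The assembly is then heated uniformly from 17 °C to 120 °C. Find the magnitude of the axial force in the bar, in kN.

P ≈ 257 kN (compressive)

If the supports were absent, the total length change would be Σ αᵢΔT Lᵢ = 13.5×10⁻⁶×103×850 + 19.4×10⁻⁶×103×775 = 2.731 mm.
Since the ends are fixed, an axial force P builds up, equal in every segment, with P · Σ Lᵢ/(AᵢEᵢ) = δ_free.
The series flexibility is Σ Lᵢ/(AᵢEᵢ) = 850/(1050×199×10³) + 775/(1125×105×10³) = 1.063×10⁻⁵ mm/N.
P = 2.731 / 1.063×10⁻⁵ = 256900 N = 256.9 kN, compressive.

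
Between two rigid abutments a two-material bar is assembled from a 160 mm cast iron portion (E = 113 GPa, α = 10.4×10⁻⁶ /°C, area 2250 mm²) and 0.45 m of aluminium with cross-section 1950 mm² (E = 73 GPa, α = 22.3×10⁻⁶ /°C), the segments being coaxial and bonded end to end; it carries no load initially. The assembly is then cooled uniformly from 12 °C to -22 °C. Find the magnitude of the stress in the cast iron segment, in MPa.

σ ≈ 46.6 MPa (tensile)

Free thermal contraction of the whole bar: Σ αᵢΔT Lᵢ = 10.4×10⁻⁶×34×160 + 22.3×10⁻⁶×34×450 = 0.3978 mm.
Since the ends are fixed, an axial force P builds up, equal in every segment, with P · Σ Lᵢ/(AᵢEᵢ) = δ_free.
The series flexibility is Σ Lᵢ/(AᵢEᵢ) = 160/(2250×113×10³) + 450/(1950×73×10³) = 3.791×10⁻⁶ mm/N.
Hence P = δ_free / Σ(L/AE) = 0.3978/3.791×10⁻⁶ = 104.9 kN (tensile).
σ_{cast iron} = P / A = 104900 / 2250 = 46.64 MPa.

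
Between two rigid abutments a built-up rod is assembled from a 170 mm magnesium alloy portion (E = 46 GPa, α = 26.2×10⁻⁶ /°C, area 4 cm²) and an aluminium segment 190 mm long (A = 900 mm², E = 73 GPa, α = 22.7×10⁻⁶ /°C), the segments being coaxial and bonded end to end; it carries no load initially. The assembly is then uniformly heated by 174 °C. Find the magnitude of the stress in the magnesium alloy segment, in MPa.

Free thermal expansion of the whole bar: Σ αᵢΔT Lᵢ = 26.2×10⁻⁶×174×170 + 22.7×10⁻⁶×174×190 = 1.525 mm.
The rigid supports impose zero overall length change; the single axial force P common to all segments must satisfy P Σ Lᵢ/(AᵢEᵢ) = δ_free.
Σ Lᵢ/(AᵢEᵢ) = 170/(400×46×10³) + 190/(900×73×10³) = 1.213×10⁻⁵ mm/N.
Hence P = δ_free / Σ(L/AE) = 1.525/1.213×10⁻⁵ = 125.7 kN (compressive).
σ_{magnesium alloy} = P / A = 125700 / 400 = 314.4 MPa.

σ ≈ 314 MPa (compressive)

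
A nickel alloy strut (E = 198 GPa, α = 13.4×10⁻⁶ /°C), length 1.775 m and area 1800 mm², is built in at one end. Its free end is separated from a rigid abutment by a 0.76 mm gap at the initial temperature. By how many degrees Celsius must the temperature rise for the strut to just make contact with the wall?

The gap closes when αΔT L = 0.76 mm, since the strut is still unstressed at that instant.
ΔT = 0.76 / (13.4×10⁻⁶ × 1775) = 31.95 °C.

ΔT ≈ 32 °C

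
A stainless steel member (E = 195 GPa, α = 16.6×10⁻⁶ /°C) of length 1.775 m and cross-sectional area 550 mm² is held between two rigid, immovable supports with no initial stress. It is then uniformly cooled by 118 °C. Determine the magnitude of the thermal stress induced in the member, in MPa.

With length fixed, the mechanical strain must cancel the thermal strain αΔT = 16.6×10⁻⁶ × 118 = 1958.8×10⁻⁶.
The stress required to suppress this strain is σ = Eε = 195×10³ × 1958.8×10⁻⁶ = 382 MPa, tensile since the member is trying to contract.

σ ≈ 382 MPa (tensile)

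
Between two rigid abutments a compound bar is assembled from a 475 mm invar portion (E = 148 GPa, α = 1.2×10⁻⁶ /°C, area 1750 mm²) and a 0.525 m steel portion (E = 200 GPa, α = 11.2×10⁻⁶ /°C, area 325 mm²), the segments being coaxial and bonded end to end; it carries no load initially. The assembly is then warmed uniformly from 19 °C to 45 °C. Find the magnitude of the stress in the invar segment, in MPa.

If the supports were absent, the total length change would be Σ αᵢΔT Lᵢ = 1.2×10⁻⁶×26×475 + 11.2×10⁻⁶×26×525 = 0.1677 mm.
The walls prevent any net length change, so an axial force P (same in every segment) develops. Compatibility: P · Σ Lᵢ/(AᵢEᵢ) = δ_free.
Σ Lᵢ/(AᵢEᵢ) = 475/(1750×148×10³) + 525/(325×200×10³) = 9.911×10⁻⁶ mm/N.
Hence P = δ_free / Σ(L/AE) = 0.1677/9.911×10⁻⁶ = 16.92 kN (compressive).
σ_{invar} = P / A = 16920 / 1750 = 9.669 MPa.

σ ≈ 9.67 MPa (compressive)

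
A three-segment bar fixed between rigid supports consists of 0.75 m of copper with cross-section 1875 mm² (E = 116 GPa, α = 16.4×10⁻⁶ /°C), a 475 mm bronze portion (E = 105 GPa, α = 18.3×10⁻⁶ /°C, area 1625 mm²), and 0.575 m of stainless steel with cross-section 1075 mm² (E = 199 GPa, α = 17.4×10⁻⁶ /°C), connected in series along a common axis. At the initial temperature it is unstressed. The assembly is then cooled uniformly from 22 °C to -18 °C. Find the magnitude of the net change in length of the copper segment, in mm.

If the supports were absent, the total length change would be Σ αᵢΔT Lᵢ = 16.4×10⁻⁶×40×750 + 18.3×10⁻⁶×40×475 + 17.4×10⁻⁶×40×575 = 1.24 mm.
The walls prevent any net length change, so an axial force P (same in every segment) develops. Compatibility: P · Σ Lᵢ/(AᵢEᵢ) = δ_free.
Σ Lᵢ/(AᵢEᵢ) = 750/(1875×116×10³) + 475/(1625×105×10³) + 575/(1075×199×10³) = 8.92×10⁻⁶ mm/N.
Hence P = δ_free / Σ(L/AE) = 1.24/8.92×10⁻⁶ = 139 kN (tensile).
For the copper segment, free thermal change = 16.4×10⁻⁶×40×750 = 0.492 mm and elastic change from P = 139000×750/(1875×116×10³) = 0.4793 mm; these oppose, so the net change is 0.0127 mm (segment shortens).

|ΔL| ≈ 0.0127 mm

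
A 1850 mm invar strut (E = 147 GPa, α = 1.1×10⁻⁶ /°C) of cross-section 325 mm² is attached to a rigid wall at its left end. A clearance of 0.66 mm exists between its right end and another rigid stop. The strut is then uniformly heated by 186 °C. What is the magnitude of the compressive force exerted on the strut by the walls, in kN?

P ≈ 0 kN

Free thermal elongation = αΔT L = 1.1×10⁻⁶ × 186 × 1850 = 0.3785 mm.
Since δ_free = 0.379 mm is less than the 0.66 mm gap, the strut never touches the wall. No axial force develops.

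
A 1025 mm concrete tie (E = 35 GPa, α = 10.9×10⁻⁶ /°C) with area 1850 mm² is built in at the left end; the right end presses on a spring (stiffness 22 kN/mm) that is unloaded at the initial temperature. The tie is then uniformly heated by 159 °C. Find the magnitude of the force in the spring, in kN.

P ≈ 29 kN

If the spring were absent the tie would lengthen by αΔT L = 10.9×10⁻⁶ × 159 × 1025 = 1.776 mm.
Let P be the compressive force at the spring. The tie shortens elastically by PL/(AE) and the spring compresses by P/k; together these equal δ_free.
P [ L/(AE) + 1/k ] = δ_free → P [ 1025/(1850×35×10³) + 1/(22×10³) ] = 1.776.
P = 1.776 / 6.128×10⁻⁵ = 28990 N.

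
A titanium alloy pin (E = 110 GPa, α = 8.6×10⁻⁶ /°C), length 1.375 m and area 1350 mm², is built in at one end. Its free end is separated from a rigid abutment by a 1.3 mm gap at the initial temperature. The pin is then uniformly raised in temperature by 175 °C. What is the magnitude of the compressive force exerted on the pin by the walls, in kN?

P ≈ 83.1 kN

Free thermal elongation = αΔT L = 8.6×10⁻⁶ × 175 × 1375 = 2.069 mm.
The gap closes (δ_free > 1.3 mm) and the wall then resists a further 2.069 − 1.3 = 0.7694 mm of expansion.
So σ = E(δ_free − g)/L = 110×10³ × 0.7694/1375 = 61.55 MPa.
Force on the wall = σA = 61.55 × 1350 mm² = 83.09 kN.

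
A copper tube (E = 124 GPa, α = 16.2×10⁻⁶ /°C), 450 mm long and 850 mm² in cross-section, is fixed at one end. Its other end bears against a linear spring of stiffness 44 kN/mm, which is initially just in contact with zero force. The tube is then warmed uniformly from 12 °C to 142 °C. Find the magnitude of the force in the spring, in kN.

P ≈ 35.1 kN

If the spring were absent the tube would lengthen by αΔT L = 16.2×10⁻⁶ × 130 × 450 = 0.9477 mm.
Let P be the compressive force at the spring. The tube shortens elastically by PL/(AE) and the spring compresses by P/k; together these equal δ_free.
So P = δ_free / [L/(AE) + 1/k] = 0.9477 / [ 450/(850×124×10³) + 1/(44×10³) ].
P = 0.9477 / 2.7×10⁻⁵ = 35100 N.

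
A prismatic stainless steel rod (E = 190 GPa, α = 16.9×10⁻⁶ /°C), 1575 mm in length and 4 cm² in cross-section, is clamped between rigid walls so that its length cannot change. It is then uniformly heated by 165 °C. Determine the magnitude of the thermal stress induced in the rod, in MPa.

With length fixed, the mechanical strain must cancel the thermal strain αΔT = 16.9×10⁻⁶ × 165 = 2788.5×10⁻⁶.
Hence σ = E·αΔT = 190×10³ × 2788.5×10⁻⁶ = 529.8 MPa, compressive.

σ ≈ 530 MPa (compressive)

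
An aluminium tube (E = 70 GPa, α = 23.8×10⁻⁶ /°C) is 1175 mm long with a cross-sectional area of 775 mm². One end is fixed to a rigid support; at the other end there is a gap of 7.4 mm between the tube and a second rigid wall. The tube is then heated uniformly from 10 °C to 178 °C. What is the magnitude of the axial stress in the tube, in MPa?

σ ≈ 0 MPa

Unrestrained expansion: δ_free = αΔT L = 23.8×10⁻⁶ × 168 × 1175 = 4.698 mm.
This is smaller than the 7.4 mm clearance, so the tube expands freely without reaching the stop — the stress is zero.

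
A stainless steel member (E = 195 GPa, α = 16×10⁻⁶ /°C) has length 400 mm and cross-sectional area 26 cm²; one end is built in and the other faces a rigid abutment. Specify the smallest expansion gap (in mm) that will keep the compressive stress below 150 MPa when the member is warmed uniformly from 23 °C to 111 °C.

g ≈ 0.256 mm

Free expansion if unrestrained: δ_free = αΔT L = 16×10⁻⁶ × 88 × 400 = 0.5632 mm.
At the allowable stress the elastic shortening the wall may impose is σL/E = 150 × 400 / (195×10³) = 0.3077 mm.
The gap must absorb the remainder: g_min = 0.5632 − 0.3077 = 0.2555 mm.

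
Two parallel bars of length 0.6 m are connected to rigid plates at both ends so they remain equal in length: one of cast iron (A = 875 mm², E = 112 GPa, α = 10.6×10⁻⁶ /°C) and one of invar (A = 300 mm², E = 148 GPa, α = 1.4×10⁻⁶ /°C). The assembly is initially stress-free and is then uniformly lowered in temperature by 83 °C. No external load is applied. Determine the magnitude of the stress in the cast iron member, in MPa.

Equilibrium of a rigid end plate with no external load gives equal and opposite internal forces ±P in the two members. Since α_{cast iron} > α_{invar}, cooling drives the cast iron into tension and the invar into compression.
Equating the net (thermal + elastic) strains gives |α₁ − α₂|·ΔT = P·[1/(A₁E₁) + 1/(A₂E₂)].
|α₁ − α₂|·ΔT = 9.2×10⁻⁶ × 83 = 0.0007636.
1/(A₁E₁) + 1/(A₂E₂) = 1/(875×112×10³) + 1/(300×148×10³) = 3.273×10⁻⁸ N⁻¹.
So P = 0.0007636 / 3.273×10⁻⁸ = 23.33 kN.
σ_{cast iron} = P/A₁ = 23330/875 = 26.67 MPa, tensile.

σ ≈ 26.7 MPa (tensile)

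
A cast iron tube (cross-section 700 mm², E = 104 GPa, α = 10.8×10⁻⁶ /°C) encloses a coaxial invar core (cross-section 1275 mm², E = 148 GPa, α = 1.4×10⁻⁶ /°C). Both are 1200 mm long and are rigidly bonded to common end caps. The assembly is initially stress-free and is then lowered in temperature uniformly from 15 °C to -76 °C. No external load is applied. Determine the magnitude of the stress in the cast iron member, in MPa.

Equilibrium of a rigid end plate with no external load gives equal and opposite internal forces ±P in the two members. Since α_{cast iron} > α_{invar}, cooling drives the cast iron into tension and the invar into compression.
Equating the net (thermal + elastic) strains gives |α₁ − α₂|·ΔT = P·[1/(A₁E₁) + 1/(A₂E₂)].
|α₁ − α₂|·ΔT = 9.4×10⁻⁶ × 91 = 0.0008554.
1/(A₁E₁) + 1/(A₂E₂) = 1/(700×104×10³) + 1/(1275×148×10³) = 1.904×10⁻⁸ N⁻¹.
So P = 0.0008554 / 1.904×10⁻⁸ = 44.94 kN.
σ_{cast iron} = P/A₁ = 44940/700 = 64.2 MPa, tensile.

σ ≈ 64.2 MPa (tensile)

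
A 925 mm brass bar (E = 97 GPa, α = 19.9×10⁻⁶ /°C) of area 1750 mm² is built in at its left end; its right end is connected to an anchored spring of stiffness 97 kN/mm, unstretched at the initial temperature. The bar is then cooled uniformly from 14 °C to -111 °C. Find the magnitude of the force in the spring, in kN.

P ≈ 146 kN

The unrestrained thermal change is αΔT L = 19.9×10⁻⁶ × 125 × 925 = 2.301 mm.
With a force P in the spring, the elastic change of the bar is PL/(AE) and that of the spring is P/k; compatibility requires their sum to equal δ_free.
So P = δ_free / [L/(AE) + 1/k] = 2.301 / [ 925/(1750×97×10³) + 1/(97×10³) ].
P = 2.301 / 1.576×10⁻⁵ = 146000 N.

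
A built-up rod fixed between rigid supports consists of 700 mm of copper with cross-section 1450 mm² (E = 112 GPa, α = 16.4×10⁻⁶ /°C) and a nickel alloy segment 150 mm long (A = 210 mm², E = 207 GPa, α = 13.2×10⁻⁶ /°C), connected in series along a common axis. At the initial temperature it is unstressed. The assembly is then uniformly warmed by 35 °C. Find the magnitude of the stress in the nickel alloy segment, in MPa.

If the supports were absent, the total length change would be Σ αᵢΔT Lᵢ = 16.4×10⁻⁶×35×700 + 13.2×10⁻⁶×35×150 = 0.4711 mm.
The walls prevent any net length change, so an axial force P (same in every segment) develops. Compatibility: P · Σ Lᵢ/(AᵢEᵢ) = δ_free.
Σ Lᵢ/(AᵢEᵢ) = 700/(1450×112×10³) + 150/(210×207×10³) = 7.761×10⁻⁶ mm/N.
P = 0.4711 / 7.761×10⁻⁶ = 60700 N = 60.7 kN, compressive.
σ_{nickel alloy} = P / A = 60700 / 210 = 289.1 MPa.

σ ≈ 289 MPa (compressive)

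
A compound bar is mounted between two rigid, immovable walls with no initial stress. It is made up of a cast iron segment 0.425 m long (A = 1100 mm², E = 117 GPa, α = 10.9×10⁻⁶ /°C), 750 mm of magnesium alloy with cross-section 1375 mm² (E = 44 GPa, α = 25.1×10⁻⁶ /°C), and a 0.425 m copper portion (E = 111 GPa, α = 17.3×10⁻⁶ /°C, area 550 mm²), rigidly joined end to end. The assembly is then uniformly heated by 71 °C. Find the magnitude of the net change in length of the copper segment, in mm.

|ΔL| ≈ 0.15 mm

With the walls removed the bar would change length by δ_free = Σ αᵢΔT Lᵢ = 10.9×10⁻⁶×71×425 + 25.1×10⁻⁶×71×750 + 17.3×10⁻⁶×71×425 = 2.188 mm.
The walls prevent any net length change, so an axial force P (same in every segment) develops. Compatibility: P · Σ Lᵢ/(AᵢEᵢ) = δ_free.
Σ Lᵢ/(AᵢEᵢ) = 425/(1100×117×10³) + 750/(1375×44×10³) + 425/(550×111×10³) = 2.266×10⁻⁵ mm/N.
So P = 2.188 / 2.266×10⁻⁵ = 96.53 kN, compressive.
For the copper segment, free thermal change = 17.3×10⁻⁶×71×425 = 0.522 mm and elastic change from P = 96530×425/(550×111×10³) = 0.672 mm; these oppose, so the net change is 0.15 mm (segment shortens).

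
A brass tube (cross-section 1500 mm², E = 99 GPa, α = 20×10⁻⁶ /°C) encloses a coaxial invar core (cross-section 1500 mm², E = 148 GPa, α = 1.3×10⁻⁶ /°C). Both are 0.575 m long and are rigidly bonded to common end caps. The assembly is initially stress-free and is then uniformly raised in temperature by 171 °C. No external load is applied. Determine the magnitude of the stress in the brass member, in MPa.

σ ≈ 190 MPa (compressive)

Both members must finish at the same length. With the larger α, the brass tends to over-expand; the plates restrain it, putting the brass in compression and the invar in tension. With no external load the two internal forces are equal and opposite, magnitude P.
Equating the net (thermal + elastic) strains gives |α₁ − α₂|·ΔT = P·[1/(A₁E₁) + 1/(A₂E₂)].
|α₁ − α₂|·ΔT = 18.7×10⁻⁶ × 171 = 0.003198.
1/(A₁E₁) + 1/(A₂E₂) = 1/(1500×99×10³) + 1/(1500×148×10³) = 1.124×10⁻⁸ N⁻¹.
P = 0.003198 / 1.124×10⁻⁸ = 284500 N = 284.5 kN.
σ_{brass} = P/A₁ = 284500/1500 = 189.7 MPa, compressive.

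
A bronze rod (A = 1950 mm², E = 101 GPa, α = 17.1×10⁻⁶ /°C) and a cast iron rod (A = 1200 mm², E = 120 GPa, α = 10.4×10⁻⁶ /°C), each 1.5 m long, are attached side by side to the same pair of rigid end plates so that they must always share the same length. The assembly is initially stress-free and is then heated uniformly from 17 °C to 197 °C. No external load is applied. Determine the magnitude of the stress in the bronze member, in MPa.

Both members must finish at the same length. With the larger α, the bronze tends to over-expand; the plates restrain it, putting the bronze in compression and the cast iron in tension. With no external load the two internal forces are equal and opposite, magnitude P.
Equating the net (thermal + elastic) strains gives |α₁ − α₂|·ΔT = P·[1/(A₁E₁) + 1/(A₂E₂)].
|α₁ − α₂|·ΔT = 6.7×10⁻⁶ × 180 = 0.001206.
1/(A₁E₁) + 1/(A₂E₂) = 1/(1950×101×10³) + 1/(1200×120×10³) = 1.202×10⁻⁸ N⁻¹.
So P = 0.001206 / 1.202×10⁻⁸ = 100.3 kN.
σ_{bronze} = P/A₁ = 100300/1950 = 51.44 MPa, compressive.

σ ≈ 51.4 MPa (compressive)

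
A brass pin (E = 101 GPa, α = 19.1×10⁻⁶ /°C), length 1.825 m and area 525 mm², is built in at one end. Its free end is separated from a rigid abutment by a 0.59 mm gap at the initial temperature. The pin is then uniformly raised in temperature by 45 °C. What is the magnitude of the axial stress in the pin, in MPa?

Unrestrained expansion: δ_free = αΔT L = 19.1×10⁻⁶ × 45 × 1825 = 1.569 mm.
After closing the 0.59 mm clearance, 1.569 − 0.59 = 0.9786 mm of expansion remains to be suppressed by the wall.
Compatibility: PL/(AE) = 0.9786 mm, so σ = P/A = E × (0.9786/1825) = 54.16 MPa.

σ ≈ 54.2 MPa (compressive)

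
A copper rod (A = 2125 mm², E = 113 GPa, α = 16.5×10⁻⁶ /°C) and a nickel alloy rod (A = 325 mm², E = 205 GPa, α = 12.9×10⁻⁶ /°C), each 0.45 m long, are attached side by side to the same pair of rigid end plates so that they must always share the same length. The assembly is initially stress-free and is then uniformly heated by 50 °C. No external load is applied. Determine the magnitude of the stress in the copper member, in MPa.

σ ≈ 4.42 MPa (compressive)

Both members must finish at the same length. With the larger α, the copper tends to over-expand; the plates restrain it, putting the copper in compression and the nickel alloy in tension. With no external load the two internal forces are equal and opposite, magnitude P.
Compatibility of the two members (thermal + elastic change equal): (α₁ − α₂)ΔT = P·[1/(A₁E₁) + 1/(A₂E₂)].
|α₁ − α₂|·ΔT = 3.6×10⁻⁶ × 50 = 0.00018.
1/(A₁E₁) + 1/(A₂E₂) = 1/(2125×113×10³) + 1/(325×205×10³) = 1.917×10⁻⁸ N⁻¹.
So P = 0.00018 / 1.917×10⁻⁸ = 9.388 kN.
σ_{copper} = P/A₁ = 9388/2125 = 4.418 MPa, compressive.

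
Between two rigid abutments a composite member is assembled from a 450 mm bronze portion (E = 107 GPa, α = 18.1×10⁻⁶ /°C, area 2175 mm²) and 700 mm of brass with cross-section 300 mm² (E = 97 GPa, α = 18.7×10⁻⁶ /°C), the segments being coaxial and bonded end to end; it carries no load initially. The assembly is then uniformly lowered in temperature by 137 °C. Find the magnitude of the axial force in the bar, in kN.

P ≈ 112 kN (tensile)

With the walls removed the bar would change length by δ_free = Σ αᵢΔT Lᵢ = 18.1×10⁻⁶×137×450 + 18.7×10⁻⁶×137×700 = 2.909 mm.
Since the ends are fixed, an axial force P builds up, equal in every segment, with P · Σ Lᵢ/(AᵢEᵢ) = δ_free.
The series flexibility is Σ Lᵢ/(AᵢEᵢ) = 450/(2175×107×10³) + 700/(300×97×10³) = 2.599×10⁻⁵ mm/N.
So P = 2.909 / 2.599×10⁻⁵ = 111.9 kN, tensile.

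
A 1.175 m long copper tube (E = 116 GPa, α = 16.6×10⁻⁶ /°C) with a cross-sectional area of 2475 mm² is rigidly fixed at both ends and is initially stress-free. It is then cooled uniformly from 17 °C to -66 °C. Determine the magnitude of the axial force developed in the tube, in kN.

P ≈ 396 kN (tensile)

Full restraint means ε = 0, so the stress is σ = EαΔT = 116×10³ × 16.6×10⁻⁶ × 83 = 159.8 MPa.
Then P = σA = 159.8 × 2475 mm² = 395.6 kN, tensile.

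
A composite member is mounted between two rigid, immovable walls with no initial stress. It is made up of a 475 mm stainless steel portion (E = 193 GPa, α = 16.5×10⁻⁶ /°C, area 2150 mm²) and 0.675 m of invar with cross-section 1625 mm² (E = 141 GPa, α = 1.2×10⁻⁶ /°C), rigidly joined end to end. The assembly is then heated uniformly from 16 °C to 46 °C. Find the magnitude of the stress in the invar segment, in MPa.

Free thermal expansion of the whole bar: Σ αᵢΔT Lᵢ = 16.5×10⁻⁶×30×475 + 1.2×10⁻⁶×30×675 = 0.2594 mm.
Since the ends are fixed, an axial force P builds up, equal in every segment, with P · Σ Lᵢ/(AᵢEᵢ) = δ_free.
Σ Lᵢ/(AᵢEᵢ) = 475/(2150×193×10³) + 675/(1625×141×10³) = 4.091×10⁻⁶ mm/N.
P = 0.2594 / 4.091×10⁻⁶ = 63420 N = 63.42 kN, compressive.
σ_{invar} = P / A = 63420 / 1625 = 39.03 MPa.

σ ≈ 39 MPa (compressive)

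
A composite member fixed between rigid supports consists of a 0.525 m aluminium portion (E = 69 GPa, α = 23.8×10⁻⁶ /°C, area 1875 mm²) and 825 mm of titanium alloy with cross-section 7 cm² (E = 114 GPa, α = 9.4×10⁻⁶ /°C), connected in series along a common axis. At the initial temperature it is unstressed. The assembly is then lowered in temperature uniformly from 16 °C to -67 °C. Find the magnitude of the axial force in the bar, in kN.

P ≈ 117 kN (tensile)

Free thermal contraction of the whole bar: Σ αᵢΔT Lᵢ = 23.8×10⁻⁶×83×525 + 9.4×10⁻⁶×83×825 = 1.681 mm.
The rigid supports impose zero overall length change; the single axial force P common to all segments must satisfy P Σ Lᵢ/(AᵢEᵢ) = δ_free.
The series flexibility is Σ Lᵢ/(AᵢEᵢ) = 525/(1875×69×10³) + 825/(700×114×10³) = 1.44×10⁻⁵ mm/N.
P = 1.681 / 1.44×10⁻⁵ = 116700 N = 116.7 kN, tensile.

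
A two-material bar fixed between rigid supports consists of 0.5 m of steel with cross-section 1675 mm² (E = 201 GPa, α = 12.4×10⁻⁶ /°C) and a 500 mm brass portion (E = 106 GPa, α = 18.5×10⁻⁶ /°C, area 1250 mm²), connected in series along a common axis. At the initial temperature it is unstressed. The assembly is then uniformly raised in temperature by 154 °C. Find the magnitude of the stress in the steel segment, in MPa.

σ ≈ 270 MPa (compressive)

Free thermal expansion of the whole bar: Σ αᵢΔT Lᵢ = 12.4×10⁻⁶×154×500 + 18.5×10⁻⁶×154×500 = 2.379 mm.
The walls prevent any net length change, so an axial force P (same in every segment) develops. Compatibility: P · Σ Lᵢ/(AᵢEᵢ) = δ_free.
The series flexibility is Σ Lᵢ/(AᵢEᵢ) = 500/(1675×201×10³) + 500/(1250×106×10³) = 5.259×10⁻⁶ mm/N.
So P = 2.379 / 5.259×10⁻⁶ = 452.5 kN, compressive.
σ_{steel} = P / A = 452500 / 1675 = 270.1 MPa.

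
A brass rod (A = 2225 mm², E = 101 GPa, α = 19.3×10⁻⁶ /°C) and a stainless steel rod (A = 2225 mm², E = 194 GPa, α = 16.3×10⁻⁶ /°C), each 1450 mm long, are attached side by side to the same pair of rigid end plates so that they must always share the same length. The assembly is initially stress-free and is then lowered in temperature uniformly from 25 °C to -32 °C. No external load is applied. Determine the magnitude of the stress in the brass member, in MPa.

σ ≈ 11.4 MPa (tensile)

Both members must finish at the same length. With the larger α, the brass tends to over-contract; the plates restrain it, putting the brass in tension and the stainless steel in compression. With no external load the two internal forces are equal and opposite, magnitude P.
Equating the net (thermal + elastic) strains gives |α₁ − α₂|·ΔT = P·[1/(A₁E₁) + 1/(A₂E₂)].
|α₁ − α₂|·ΔT = 3×10⁻⁶ × 57 = 0.000171.
1/(A₁E₁) + 1/(A₂E₂) = 1/(2225×101×10³) + 1/(2225×194×10³) = 6.767×10⁻⁹ N⁻¹.
P = 0.000171 / 6.767×10⁻⁹ = 25270 N = 25.27 kN.
σ_{brass} = P/A₁ = 25270/2225 = 11.36 MPa, tensile.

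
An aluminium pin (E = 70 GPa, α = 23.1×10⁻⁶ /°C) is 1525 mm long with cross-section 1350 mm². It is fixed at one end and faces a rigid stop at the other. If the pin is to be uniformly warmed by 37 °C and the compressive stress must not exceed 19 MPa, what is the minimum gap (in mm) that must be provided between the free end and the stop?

Free expansion if unrestrained: δ_free = αΔT L = 23.1×10⁻⁶ × 37 × 1525 = 1.303 mm.
At the allowable stress the elastic shortening the wall may impose is σL/E = 19 × 1525 / (70×10³) = 0.4139 mm.
So the gap has to take up the difference, g_min = δ_free − σL/E = 1.303 − 0.4139 = 0.8895 mm.

g ≈ 0.889 mm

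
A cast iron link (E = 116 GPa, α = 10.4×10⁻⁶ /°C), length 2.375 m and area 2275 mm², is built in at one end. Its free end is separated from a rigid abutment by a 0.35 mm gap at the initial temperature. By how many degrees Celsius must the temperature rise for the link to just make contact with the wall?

ΔT ≈ 14.2 °C

Contact occurs when the free expansion equals the gap: αΔT L = 0.35 mm.
So ΔT = g/(αL) = 0.35/(10.4×10⁻⁶ × 2375) = 14.17 °C.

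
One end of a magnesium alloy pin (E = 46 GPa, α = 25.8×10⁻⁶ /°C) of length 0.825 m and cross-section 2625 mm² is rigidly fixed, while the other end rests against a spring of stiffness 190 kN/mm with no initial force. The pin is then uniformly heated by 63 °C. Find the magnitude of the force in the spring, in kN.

P ≈ 111 kN

If the spring were absent the pin would lengthen by αΔT L = 25.8×10⁻⁶ × 63 × 825 = 1.341 mm.
With a force P in the spring, the elastic change of the pin is PL/(AE) and that of the spring is P/k; compatibility requires their sum to equal δ_free.
So P = δ_free / [L/(AE) + 1/k] = 1.341 / [ 825/(2625×46×10³) + 1/(190×10³) ].
P = 1.341 / 1.21×10⁻⁵ = 110900 N.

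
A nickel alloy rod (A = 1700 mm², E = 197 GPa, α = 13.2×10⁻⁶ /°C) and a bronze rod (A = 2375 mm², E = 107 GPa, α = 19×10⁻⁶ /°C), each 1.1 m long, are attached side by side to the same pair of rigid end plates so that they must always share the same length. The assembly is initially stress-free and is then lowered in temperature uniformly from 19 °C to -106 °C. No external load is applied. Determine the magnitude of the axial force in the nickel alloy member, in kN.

Both members must finish at the same length. With the larger α, the bronze tends to over-contract; the plates restrain it, putting the bronze in tension and the nickel alloy in compression. With no external load the two internal forces are equal and opposite, magnitude P.
Setting the final lengths equal and cancelling L: (α₁ − α₂)ΔT = P/(A₁E₁) + P/(A₂E₂).
|α₁ − α₂|·ΔT = 5.8×10⁻⁶ × 125 = 0.000725.
1/(A₁E₁) + 1/(A₂E₂) = 1/(1700×197×10³) + 1/(2375×107×10³) = 6.921×10⁻⁹ N⁻¹.
P = 0.000725 / 6.921×10⁻⁹ = 104800 N = 104.8 kN.

P ≈ 105 kN (compressive in the nickel alloy)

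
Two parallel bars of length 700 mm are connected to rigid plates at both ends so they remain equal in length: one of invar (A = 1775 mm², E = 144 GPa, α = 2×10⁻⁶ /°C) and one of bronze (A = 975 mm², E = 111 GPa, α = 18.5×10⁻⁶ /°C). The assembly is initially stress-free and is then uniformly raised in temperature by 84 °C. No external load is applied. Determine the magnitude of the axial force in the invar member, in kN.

The bronze has the larger α, so on heating it would change length more than the invar if both were free. The rigid plates force a common final length, so the bronze is put into compression and the invar into tension, with equal and opposite forces P (no external load).
Equating the net (thermal + elastic) strains gives |α₁ − α₂|·ΔT = P·[1/(A₁E₁) + 1/(A₂E₂)].
|α₁ − α₂|·ΔT = 16.5×10⁻⁶ × 84 = 0.001386.
1/(A₁E₁) + 1/(A₂E₂) = 1/(1775×144×10³) + 1/(975×111×10³) = 1.315×10⁻⁸ N⁻¹.
So P = 0.001386 / 1.315×10⁻⁸ = 105.4 kN.

P ≈ 105 kN (tensile in the invar)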